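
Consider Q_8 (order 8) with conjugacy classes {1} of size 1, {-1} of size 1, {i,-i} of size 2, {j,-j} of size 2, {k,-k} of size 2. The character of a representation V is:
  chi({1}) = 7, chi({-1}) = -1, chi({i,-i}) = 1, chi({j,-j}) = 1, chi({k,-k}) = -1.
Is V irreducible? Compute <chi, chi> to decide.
Not irreducible (reducible): <chi, chi> = 7 > 1.

<chi, chi> = (1/|G|) sum_C |C| * |chi(C)|^2 = (1/8)[1*|7|^2 + 1*|-1|^2 + 2*|1|^2 + 2*|1|^2 + 2*|-1|^2]
  = (1/8)[(49) + (1) + (2) + (2) + (2)] = 56/8 = 7.
A character is irreducible iff <chi, chi> = 1, so this representation is reducible.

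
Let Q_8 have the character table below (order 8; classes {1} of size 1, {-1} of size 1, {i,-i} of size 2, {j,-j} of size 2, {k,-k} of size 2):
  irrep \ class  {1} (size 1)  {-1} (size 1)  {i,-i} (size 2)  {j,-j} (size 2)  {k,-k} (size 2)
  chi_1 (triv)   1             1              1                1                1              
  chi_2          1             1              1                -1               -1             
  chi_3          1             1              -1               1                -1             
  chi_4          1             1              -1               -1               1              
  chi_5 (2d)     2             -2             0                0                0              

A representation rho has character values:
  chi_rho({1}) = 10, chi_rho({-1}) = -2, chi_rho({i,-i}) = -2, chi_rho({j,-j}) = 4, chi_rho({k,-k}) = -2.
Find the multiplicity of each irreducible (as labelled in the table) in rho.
Multiplicities: chi_1: 1, chi_2: 0, chi_3: 3, chi_4: 0, chi_5: 3.

Proof sketch: Use <chi_rho, chi> = (1/|G|) sum_C |C| * chi_rho(C) * conj(chi(C)) with |G| = 8 for each irreducible chi in the table:
  <chi_rho, chi_1> = (1/8)[1*(10)*conj(1) + 1*(-2)*conj(1) + 2*(-2)*conj(1) + 2*(4)*conj(1) + 2*(-2)*conj(1)]
      = (1/8)[(10) + (-2) + (-4) + (8) + (-4)] = 8/8 = 1
  <chi_rho, chi_2> = (1/8)[1*(10)*conj(1) + 1*(-2)*conj(1) + 2*(-2)*conj(1) + 2*(4)*conj(-1) + 2*(-2)*conj(-1)]
      = (1/8)[(10) + (-2) + (-4) + (-8) + (4)] = 0/8 = 0
  <chi_rho, chi_3> = (1/8)[1*(10)*conj(1) + 1*(-2)*conj(1) + 2*(-2)*conj(-1) + 2*(4)*conj(1) + 2*(-2)*conj(-1)]
      = (1/8)[(10) + (-2) + (4) + (8) + (4)] = 24/8 = 3
  <chi_rho, chi_4> = (1/8)[1*(10)*conj(1) + 1*(-2)*conj(1) + 2*(-2)*conj(-1) + 2*(4)*conj(-1) + 2*(-2)*conj(1)]
      = (1/8)[(10) + (-2) + (4) + (-8) + (-4)] = 0/8 = 0
  <chi_rho, chi_5> = (1/8)[1*(10)*conj(2) + 1*(-2)*conj(-2) + 2*(-2)*conj(0) + 2*(4)*conj(0) + 2*(-2)*conj(0)]
      = (1/8)[(20) + (4) + (0) + (0) + (0)] = 24/8 = 3
Dimension check: dim(rho) = sum (mult * dim) = 1*1 + 0*1 + 3*1 + 0*1 + 3*2 = 10 = chi_rho(e) = 10.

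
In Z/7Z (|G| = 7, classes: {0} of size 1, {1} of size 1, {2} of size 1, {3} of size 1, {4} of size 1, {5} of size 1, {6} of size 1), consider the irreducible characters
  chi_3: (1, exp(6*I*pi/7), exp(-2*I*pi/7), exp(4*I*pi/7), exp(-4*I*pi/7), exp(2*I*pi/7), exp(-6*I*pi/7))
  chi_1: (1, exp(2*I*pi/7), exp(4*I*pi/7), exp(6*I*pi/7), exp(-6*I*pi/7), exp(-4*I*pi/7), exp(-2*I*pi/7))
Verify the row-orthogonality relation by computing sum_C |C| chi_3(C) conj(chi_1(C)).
Sum = 0; so <chi_3, chi_1> = 0 (distinct irreducibles are orthogonal).

Details: Compute term by term over conjugacy classes (|C| * chi_3(C) * conj(chi_1(C))):
  1*(1)*conj(1) + 1*(exp(6*I*pi/7))*conj(exp(2*I*pi/7)) + 1*(exp(-2*I*pi/7))*conj(exp(4*I*pi/7)) + 1*(exp(4*I*pi/7))*conj(exp(6*I*pi/7)) + 1*(exp(-4*I*pi/7))*conj(exp(-6*I*pi/7)) + 1*(exp(2*I*pi/7))*conj(exp(-4*I*pi/7)) + 1*(exp(-6*I*pi/7))*conj(exp(-2*I*pi/7))
  = (1) + (exp(4*I*pi/7)) + (exp(-6*I*pi/7)) + (exp(-2*I*pi/7)) + (exp(2*I*pi/7)) + (exp(6*I*pi/7)) + (exp(-4*I*pi/7))
  = 0.
(Exp terms are combined using exp(i*s)*conj(exp(i*t)) = exp(i*(s-t)), and sums of them are collapsed using the identity that for every m > 1 the m distinct m-th roots of unity sum to 0, e.g. 1 + exp(2*I*pi/3) + exp(-2*I*pi/3) = 0.)
Dividing by |G| = 7 gives 0/7 = 0, matching the row-orthogonality relation <chi_3, chi_1> = [chi_3 = chi_1].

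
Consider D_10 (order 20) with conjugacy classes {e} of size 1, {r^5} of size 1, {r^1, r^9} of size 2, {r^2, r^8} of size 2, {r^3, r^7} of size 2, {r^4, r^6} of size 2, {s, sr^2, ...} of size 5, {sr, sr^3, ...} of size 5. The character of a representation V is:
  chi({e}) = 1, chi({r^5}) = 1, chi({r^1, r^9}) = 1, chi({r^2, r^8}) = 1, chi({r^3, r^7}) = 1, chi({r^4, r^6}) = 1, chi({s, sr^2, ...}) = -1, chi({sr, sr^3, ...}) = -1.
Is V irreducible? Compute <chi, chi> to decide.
Irreducible: <chi, chi> = 1.

Derivation: <chi, chi> = (1/|G|) sum_C |C| * |chi(C)|^2 = (1/20)[1*|1|^2 + 1*|1|^2 + 2*|1|^2 + 2*|1|^2 + 2*|1|^2 + 2*|1|^2 + 5*|-1|^2 + 5*|-1|^2]
  = (1/20)[(1) + (1) + (2) + (2) + (2) + (2) + (5) + (5)] = 20/20 = 1.
A character is irreducible iff <chi, chi> = 1, so this representation is irreducible.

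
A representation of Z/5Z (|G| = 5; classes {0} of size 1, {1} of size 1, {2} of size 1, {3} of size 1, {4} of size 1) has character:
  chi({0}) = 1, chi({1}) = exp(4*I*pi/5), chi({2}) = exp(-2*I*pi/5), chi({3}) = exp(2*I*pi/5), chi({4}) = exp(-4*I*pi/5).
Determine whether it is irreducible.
Irreducible: <chi, chi> = 1.

<chi, chi> = (1/|G|) sum_C |C| * |chi(C)|^2 = (1/5)[1*|1|^2 + 1*|exp(4*I*pi/5)|^2 + 1*|exp(-2*I*pi/5)|^2 + 1*|exp(2*I*pi/5)|^2 + 1*|exp(-4*I*pi/5)|^2]
  = (1/5)[(1) + (1) + (1) + (1) + (1)] = 5/5 = 1.
(Exp terms are combined using exp(i*s)*conj(exp(i*t)) = exp(i*(s-t)), and sums of them are collapsed using the identity that for every m > 1 the m distinct m-th roots of unity sum to 0, e.g. 1 + exp(2*I*pi/3) + exp(-2*I*pi/3) = 0.)
A character is irreducible iff <chi, chi> = 1, so this representation is irreducible.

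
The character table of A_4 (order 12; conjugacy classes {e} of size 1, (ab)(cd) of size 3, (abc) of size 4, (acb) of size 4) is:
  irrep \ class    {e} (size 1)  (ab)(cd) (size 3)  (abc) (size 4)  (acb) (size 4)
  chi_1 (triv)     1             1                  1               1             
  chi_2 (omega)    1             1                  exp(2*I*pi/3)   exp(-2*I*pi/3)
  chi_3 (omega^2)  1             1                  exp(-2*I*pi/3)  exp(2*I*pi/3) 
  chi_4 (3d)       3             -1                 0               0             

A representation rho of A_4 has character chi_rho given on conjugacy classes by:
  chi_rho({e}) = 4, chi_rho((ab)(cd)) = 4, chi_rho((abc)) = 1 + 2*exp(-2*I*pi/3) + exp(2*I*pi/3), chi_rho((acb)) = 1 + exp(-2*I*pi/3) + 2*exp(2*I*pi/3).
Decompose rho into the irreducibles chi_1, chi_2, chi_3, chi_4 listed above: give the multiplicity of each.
Multiplicities: chi_1: 1, chi_2: 1, chi_3: 2, chi_4: 0.

Argument: Use <chi_rho, chi> = (1/|G|) sum_C |C| * chi_rho(C) * conj(chi(C)) with |G| = 12 for each irreducible chi in the table:
  <chi_rho, chi_1> = (1/12)[1*(4)*conj(1) + 3*(4)*conj(1) + 4*(1 + 2*exp(-2*I*pi/3) + exp(2*I*pi/3))*conj(1) + 4*(1 + exp(-2*I*pi/3) + 2*exp(2*I*pi/3))*conj(1)]
      = (1/12)[(4) + (12) + (4 + 8*exp(-2*I*pi/3) + 4*exp(2*I*pi/3)) + (4 + 4*exp(-2*I*pi/3) + 8*exp(2*I*pi/3))] = 12/12 = 1
  <chi_rho, chi_2> = (1/12)[1*(4)*conj(1) + 3*(4)*conj(1) + 4*(1 + 2*exp(-2*I*pi/3) + exp(2*I*pi/3))*conj(exp(2*I*pi/3)) + 4*(1 + exp(-2*I*pi/3) + 2*exp(2*I*pi/3))*conj(exp(-2*I*pi/3))]
      = (1/12)[(4) + (12) + (4 + 4*exp(-2*I*pi/3) + 8*exp(2*I*pi/3)) + (4 + 8*exp(-2*I*pi/3) + 4*exp(2*I*pi/3))] = 12/12 = 1
  <chi_rho, chi_3> = (1/12)[1*(4)*conj(1) + 3*(4)*conj(1) + 4*(1 + 2*exp(-2*I*pi/3) + exp(2*I*pi/3))*conj(exp(-2*I*pi/3)) + 4*(1 + exp(-2*I*pi/3) + 2*exp(2*I*pi/3))*conj(exp(2*I*pi/3))]
      = (1/12)[(4) + (12) + (4) + (4)] = 24/12 = 2
  <chi_rho, chi_4> = (1/12)[1*(4)*conj(3) + 3*(4)*conj(-1) + 4*(1 + 2*exp(-2*I*pi/3) + exp(2*I*pi/3))*conj(0) + 4*(1 + exp(-2*I*pi/3) + 2*exp(2*I*pi/3))*conj(0)]
      = (1/12)[(12) + (-12) + (0) + (0)] = 0/12 = 0
(Exp terms are combined using exp(i*s)*conj(exp(i*t)) = exp(i*(s-t)), and sums of them are collapsed using the identity that for every m > 1 the m distinct m-th roots of unity sum to 0, e.g. 1 + exp(2*I*pi/3) + exp(-2*I*pi/3) = 0.)
Dimension check: dim(rho) = sum (mult * dim) = 1*1 + 1*1 + 2*1 + 0*3 = 4 = chi_rho(e) = 4.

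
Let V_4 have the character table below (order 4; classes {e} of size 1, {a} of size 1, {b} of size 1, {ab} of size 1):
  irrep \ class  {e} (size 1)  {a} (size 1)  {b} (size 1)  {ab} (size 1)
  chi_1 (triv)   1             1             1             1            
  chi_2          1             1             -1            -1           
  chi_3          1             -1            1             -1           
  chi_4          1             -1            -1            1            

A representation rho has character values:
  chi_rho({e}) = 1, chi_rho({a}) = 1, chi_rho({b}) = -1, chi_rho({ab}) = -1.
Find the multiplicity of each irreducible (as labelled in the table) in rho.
Multiplicities: chi_1: 0, chi_2: 1, chi_3: 0, chi_4: 0.

Solution. Use <chi_rho, chi> = (1/|G|) sum_C |C| * chi_rho(C) * conj(chi(C)) with |G| = 4 for each irreducible chi in the table:
  <chi_rho, chi_1> = (1/4)[1*(1)*conj(1) + 1*(1)*conj(1) + 1*(-1)*conj(1) + 1*(-1)*conj(1)]
      = (1/4)[(1) + (1) + (-1) + (-1)] = 0/4 = 0
  <chi_rho, chi_2> = (1/4)[1*(1)*conj(1) + 1*(1)*conj(1) + 1*(-1)*conj(-1) + 1*(-1)*conj(-1)]
      = (1/4)[(1) + (1) + (1) + (1)] = 4/4 = 1
  <chi_rho, chi_3> = (1/4)[1*(1)*conj(1) + 1*(1)*conj(-1) + 1*(-1)*conj(1) + 1*(-1)*conj(-1)]
      = (1/4)[(1) + (-1) + (-1) + (1)] = 0/4 = 0
  <chi_rho, chi_4> = (1/4)[1*(1)*conj(1) + 1*(1)*conj(-1) + 1*(-1)*conj(-1) + 1*(-1)*conj(1)]
      = (1/4)[(1) + (-1) + (1) + (-1)] = 0/4 = 0
Dimension check: dim(rho) = sum (mult * dim) = 0*1 + 1*1 + 0*1 + 0*1 = 1 = chi_rho(e) = 1.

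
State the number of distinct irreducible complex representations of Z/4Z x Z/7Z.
28

Solution. The number of irreducible complex representations of a finite group equals its number of conjugacy classes. Z/4Z x Z/7Z is abelian of order 28, so every element is its own conjugacy class: 28 classes, so Z/4Z x Z/7Z (order 28) has exactly 28 irreducible complex representations.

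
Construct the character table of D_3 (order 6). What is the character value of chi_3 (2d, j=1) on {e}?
Conjugacy classes: {e} of size 1, {r^1, r^2} of size 2, {s, sr, ..., sr^2} of size 3.
Character table:
  irrep \ class              {e} (size 1)  {r^1, r^2} (size 2)  {s, sr, ..., sr^2} (size 3)
  chi_1 (triv)               1             1                    1                          
  chi_2 (sign: r->1, s->-1)  1             1                    -1                         
  chi_3 (2d, j=1)            2             -1                   0                          

Spot check: chi_3 (2d, j=1) on {e} = 2.

Argument: D_3 has order 2*3 = 6 with 3 conjugacy classes, hence 3 irreducibles. Sum of squared dims 1 + 1 + 4 = 6 = |G|. Linear characters come from the abelianisation; the 2-dimensional irreps have character r^k -> 2*cos(2*pi*j*k/3), reflections -> 0.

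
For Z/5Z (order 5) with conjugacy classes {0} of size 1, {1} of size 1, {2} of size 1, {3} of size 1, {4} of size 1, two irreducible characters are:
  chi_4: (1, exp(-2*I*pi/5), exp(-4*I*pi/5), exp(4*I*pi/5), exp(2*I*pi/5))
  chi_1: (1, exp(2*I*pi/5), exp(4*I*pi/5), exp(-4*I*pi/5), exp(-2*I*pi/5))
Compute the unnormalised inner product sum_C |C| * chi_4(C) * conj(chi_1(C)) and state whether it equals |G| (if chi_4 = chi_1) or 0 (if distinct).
Sum = 0; so <chi_4, chi_1> = 0 (distinct irreducibles are orthogonal).

Why: Compute term by term over conjugacy classes (|C| * chi_4(C) * conj(chi_1(C))):
  1*(1)*conj(1) + 1*(exp(-2*I*pi/5))*conj(exp(2*I*pi/5)) + 1*(exp(-4*I*pi/5))*conj(exp(4*I*pi/5)) + 1*(exp(4*I*pi/5))*conj(exp(-4*I*pi/5)) + 1*(exp(2*I*pi/5))*conj(exp(-2*I*pi/5))
  = (1) + (exp(-4*I*pi/5)) + (exp(2*I*pi/5)) + (exp(-2*I*pi/5)) + (exp(4*I*pi/5))
  = 0.
(Exp terms are combined using exp(i*s)*conj(exp(i*t)) = exp(i*(s-t)), and sums of them are collapsed using the identity that for every m > 1 the m distinct m-th roots of unity sum to 0, e.g. 1 + exp(2*I*pi/3) + exp(-2*I*pi/3) = 0.)
Dividing by |G| = 5 gives 0/5 = 0, matching the row-orthogonality relation <chi_4, chi_1> = [chi_4 = chi_1].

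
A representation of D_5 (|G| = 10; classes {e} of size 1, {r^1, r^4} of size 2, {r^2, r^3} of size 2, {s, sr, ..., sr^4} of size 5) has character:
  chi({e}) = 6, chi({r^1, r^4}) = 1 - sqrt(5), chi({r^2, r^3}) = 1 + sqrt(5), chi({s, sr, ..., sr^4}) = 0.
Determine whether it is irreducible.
Not irreducible (reducible): <chi, chi> = 6 > 1.

Proof sketch: <chi, chi> = (1/|G|) sum_C |C| * |chi(C)|^2 = (1/10)[1*|6|^2 + 2*|1 - sqrt(5)|^2 + 2*|1 + sqrt(5)|^2 + 5*|0|^2]
  = (1/10)[(36) + (12 - 4*sqrt(5)) + (4*sqrt(5) + 12) + (0)] = 60/10 = 6.
A character is irreducible iff <chi, chi> = 1, so this representation is reducible.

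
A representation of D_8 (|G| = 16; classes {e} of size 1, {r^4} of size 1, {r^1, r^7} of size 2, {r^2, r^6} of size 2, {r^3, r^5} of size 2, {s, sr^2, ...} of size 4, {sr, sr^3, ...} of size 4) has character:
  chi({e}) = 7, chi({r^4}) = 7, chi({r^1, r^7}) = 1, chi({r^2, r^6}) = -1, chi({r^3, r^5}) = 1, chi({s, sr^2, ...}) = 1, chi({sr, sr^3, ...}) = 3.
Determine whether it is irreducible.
Not irreducible (reducible): <chi, chi> = 9 > 1.

Working: <chi, chi> = (1/|G|) sum_C |C| * |chi(C)|^2 = (1/16)[1*|7|^2 + 1*|7|^2 + 2*|1|^2 + 2*|-1|^2 + 2*|1|^2 + 4*|1|^2 + 4*|3|^2]
  = (1/16)[(49) + (49) + (2) + (2) + (2) + (4) + (36)] = 144/16 = 9.
A character is irreducible iff <chi, chi> = 1, so this representation is reducible.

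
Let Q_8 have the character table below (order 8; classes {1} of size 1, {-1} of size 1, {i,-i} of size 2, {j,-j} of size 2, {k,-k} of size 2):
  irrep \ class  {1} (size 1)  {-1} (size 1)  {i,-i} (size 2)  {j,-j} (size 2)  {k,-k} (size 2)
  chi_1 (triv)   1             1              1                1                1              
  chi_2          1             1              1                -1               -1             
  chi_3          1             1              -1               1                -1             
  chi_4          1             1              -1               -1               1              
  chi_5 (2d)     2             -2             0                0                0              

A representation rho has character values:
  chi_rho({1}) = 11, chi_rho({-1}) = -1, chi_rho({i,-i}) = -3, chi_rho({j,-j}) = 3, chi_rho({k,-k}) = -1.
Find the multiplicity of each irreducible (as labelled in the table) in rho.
Multiplicities: chi_1: 1, chi_2: 0, chi_3: 3, chi_4: 1, chi_5: 3.

Proof sketch: Use <chi_rho, chi> = (1/|G|) sum_C |C| * chi_rho(C) * conj(chi(C)) with |G| = 8 for each irreducible chi in the table:
  <chi_rho, chi_1> = (1/8)[1*(11)*conj(1) + 1*(-1)*conj(1) + 2*(-3)*conj(1) + 2*(3)*conj(1) + 2*(-1)*conj(1)]
      = (1/8)[(11) + (-1) + (-6) + (6) + (-2)] = 8/8 = 1
  <chi_rho, chi_2> = (1/8)[1*(11)*conj(1) + 1*(-1)*conj(1) + 2*(-3)*conj(1) + 2*(3)*conj(-1) + 2*(-1)*conj(-1)]
      = (1/8)[(11) + (-1) + (-6) + (-6) + (2)] = 0/8 = 0
  <chi_rho, chi_3> = (1/8)[1*(11)*conj(1) + 1*(-1)*conj(1) + 2*(-3)*conj(-1) + 2*(3)*conj(1) + 2*(-1)*conj(-1)]
      = (1/8)[(11) + (-1) + (6) + (6) + (2)] = 24/8 = 3
  <chi_rho, chi_4> = (1/8)[1*(11)*conj(1) + 1*(-1)*conj(1) + 2*(-3)*conj(-1) + 2*(3)*conj(-1) + 2*(-1)*conj(1)]
      = (1/8)[(11) + (-1) + (6) + (-6) + (-2)] = 8/8 = 1
  <chi_rho, chi_5> = (1/8)[1*(11)*conj(2) + 1*(-1)*conj(-2) + 2*(-3)*conj(0) + 2*(3)*conj(0) + 2*(-1)*conj(0)]
      = (1/8)[(22) + (2) + (0) + (0) + (0)] = 24/8 = 3
Dimension check: dim(rho) = sum (mult * dim) = 1*1 + 0*1 + 3*1 + 1*1 + 3*2 = 11 = chi_rho(e) = 11.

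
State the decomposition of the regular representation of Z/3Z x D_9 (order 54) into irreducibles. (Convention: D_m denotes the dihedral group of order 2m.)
Each irreducible V_i of dimension d_i appears with multiplicity d_i, i.e. rho_reg = (direct sum over all irreducibles V_i) d_i V_i. The irreducible dimensions for Z/3Z x D_9 are 1, 1, 1, 1, 1, 1, 2, 2, 2, 2, 2, 2, 2, 2, 2, 2, 2, 2: 6 irreducibles of dimension 1, each with multiplicity 1; 12 irreducibles of dimension 2, each with multiplicity 2. Total dimension 6*1*1 + 12*2*2 = 54 = |G|.

Solution. General theorem: in the regular representation of a finite group G, each irreducible appears with multiplicity equal to its dimension. Check: dim(rho_reg) = sum d_i^2 = 1 + 1 + 1 + 1 + 1 + 1 + 4 + 4 + 4 + 4 + 4 + 4 + 4 + 4 + 4 + 4 + 4 + 4 = 54 = |G|.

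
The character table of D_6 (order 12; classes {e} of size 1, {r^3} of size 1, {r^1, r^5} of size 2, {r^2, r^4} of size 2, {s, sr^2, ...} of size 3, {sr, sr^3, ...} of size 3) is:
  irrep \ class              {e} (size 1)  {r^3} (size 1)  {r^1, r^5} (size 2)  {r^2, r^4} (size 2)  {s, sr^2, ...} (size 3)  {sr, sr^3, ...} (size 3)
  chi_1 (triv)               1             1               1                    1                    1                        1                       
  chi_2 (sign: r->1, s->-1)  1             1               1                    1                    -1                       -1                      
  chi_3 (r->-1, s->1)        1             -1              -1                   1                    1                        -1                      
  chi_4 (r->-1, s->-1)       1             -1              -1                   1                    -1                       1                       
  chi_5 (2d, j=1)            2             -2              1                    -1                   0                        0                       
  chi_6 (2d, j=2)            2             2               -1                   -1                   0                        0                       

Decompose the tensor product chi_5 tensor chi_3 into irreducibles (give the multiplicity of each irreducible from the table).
chi_5 tensor chi_3 = chi_6 (all other irreducibles have multiplicity 0).

Explanation: The character of a tensor product is the pointwise product (chi_5 * chi_3)(C) = chi_5(C) * chi_3(C):
  {e}: (2)*(1), {r^3}: (-2)*(-1), {r^1, r^5}: (1)*(-1), {r^2, r^4}: (-1)*(1), {s, sr^2, ...}: (0)*(1), {sr, sr^3, ...}: (0)*(-1)
so (chi_5 * chi_3) takes values
  {e} -> 2, {r^3} -> 2, {r^1, r^5} -> -1, {r^2, r^4} -> -1, {s, sr^2, ...} -> 0, {sr, sr^3, ...} -> 0.
Now take the inner product of this character with each irreducible chi from the table, <chi_5*chi_3, chi> = (1/12) sum_C |C| (chi_5*chi_3)(C) conj(chi(C)):
  <chi_5*chi_3, chi_1> = (1/12)[1*(2)*conj(1) + 1*(2)*conj(1) + 2*(-1)*conj(1) + 2*(-1)*conj(1) + 3*(0)*conj(1) + 3*(0)*conj(1)]
      = (1/12)[(2) + (2) + (-2) + (-2) + (0) + (0)] = 0/12 = 0
  <chi_5*chi_3, chi_2> = (1/12)[1*(2)*conj(1) + 1*(2)*conj(1) + 2*(-1)*conj(1) + 2*(-1)*conj(1) + 3*(0)*conj(-1) + 3*(0)*conj(-1)]
      = (1/12)[(2) + (2) + (-2) + (-2) + (0) + (0)] = 0/12 = 0
  <chi_5*chi_3, chi_3> = (1/12)[1*(2)*conj(1) + 1*(2)*conj(-1) + 2*(-1)*conj(-1) + 2*(-1)*conj(1) + 3*(0)*conj(1) + 3*(0)*conj(-1)]
      = (1/12)[(2) + (-2) + (2) + (-2) + (0) + (0)] = 0/12 = 0
  <chi_5*chi_3, chi_4> = (1/12)[1*(2)*conj(1) + 1*(2)*conj(-1) + 2*(-1)*conj(-1) + 2*(-1)*conj(1) + 3*(0)*conj(-1) + 3*(0)*conj(1)]
      = (1/12)[(2) + (-2) + (2) + (-2) + (0) + (0)] = 0/12 = 0
  <chi_5*chi_3, chi_5> = (1/12)[1*(2)*conj(2) + 1*(2)*conj(-2) + 2*(-1)*conj(1) + 2*(-1)*conj(-1) + 3*(0)*conj(0) + 3*(0)*conj(0)]
      = (1/12)[(4) + (-4) + (-2) + (2) + (0) + (0)] = 0/12 = 0
  <chi_5*chi_3, chi_6> = (1/12)[1*(2)*conj(2) + 1*(2)*conj(2) + 2*(-1)*conj(-1) + 2*(-1)*conj(-1) + 3*(0)*conj(0) + 3*(0)*conj(0)]
      = (1/12)[(4) + (4) + (2) + (2) + (0) + (0)] = 12/12 = 1
Hence the multiplicities are chi_6: 1. Dimension check: dim(chi_5)*dim(chi_3) = 2*1 = 2 and sum (mult * dim) = 1*2 = 2.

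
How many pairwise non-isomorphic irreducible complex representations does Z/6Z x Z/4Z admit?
24

Solution. The number of irreducible complex representations of a finite group equals its number of conjugacy classes. Z/6Z x Z/4Z is abelian of order 24, so every element is its own conjugacy class: 24 classes, so Z/6Z x Z/4Z (order 24) has exactly 24 irreducible complex representations.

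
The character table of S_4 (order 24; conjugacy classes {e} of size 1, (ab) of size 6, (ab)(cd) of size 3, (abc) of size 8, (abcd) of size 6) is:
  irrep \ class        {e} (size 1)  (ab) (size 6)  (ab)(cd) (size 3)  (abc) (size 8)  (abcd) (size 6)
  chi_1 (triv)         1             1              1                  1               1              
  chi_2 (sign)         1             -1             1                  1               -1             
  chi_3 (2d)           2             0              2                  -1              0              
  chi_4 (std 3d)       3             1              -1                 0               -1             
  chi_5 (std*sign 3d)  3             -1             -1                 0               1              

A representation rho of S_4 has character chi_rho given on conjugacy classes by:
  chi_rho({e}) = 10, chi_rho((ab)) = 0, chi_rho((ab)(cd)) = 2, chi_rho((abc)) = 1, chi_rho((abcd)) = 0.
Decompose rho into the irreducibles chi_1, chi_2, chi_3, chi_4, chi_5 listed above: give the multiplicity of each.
Multiplicities: chi_1: 1, chi_2: 1, chi_3: 1, chi_4: 1, chi_5: 1.

Explanation: Use <chi_rho, chi> = (1/|G|) sum_C |C| * chi_rho(C) * conj(chi(C)) with |G| = 24 for each irreducible chi in the table:
  <chi_rho, chi_1> = (1/24)[1*(10)*conj(1) + 6*(0)*conj(1) + 3*(2)*conj(1) + 8*(1)*conj(1) + 6*(0)*conj(1)]
      = (1/24)[(10) + (0) + (6) + (8) + (0)] = 24/24 = 1
  <chi_rho, chi_2> = (1/24)[1*(10)*conj(1) + 6*(0)*conj(-1) + 3*(2)*conj(1) + 8*(1)*conj(1) + 6*(0)*conj(-1)]
      = (1/24)[(10) + (0) + (6) + (8) + (0)] = 24/24 = 1
  <chi_rho, chi_3> = (1/24)[1*(10)*conj(2) + 6*(0)*conj(0) + 3*(2)*conj(2) + 8*(1)*conj(-1) + 6*(0)*conj(0)]
      = (1/24)[(20) + (0) + (12) + (-8) + (0)] = 24/24 = 1
  <chi_rho, chi_4> = (1/24)[1*(10)*conj(3) + 6*(0)*conj(1) + 3*(2)*conj(-1) + 8*(1)*conj(0) + 6*(0)*conj(-1)]
      = (1/24)[(30) + (0) + (-6) + (0) + (0)] = 24/24 = 1
  <chi_rho, chi_5> = (1/24)[1*(10)*conj(3) + 6*(0)*conj(-1) + 3*(2)*conj(-1) + 8*(1)*conj(0) + 6*(0)*conj(1)]
      = (1/24)[(30) + (0) + (-6) + (0) + (0)] = 24/24 = 1
Dimension check: dim(rho) = sum (mult * dim) = 1*1 + 1*1 + 1*2 + 1*3 + 1*3 = 10 = chi_rho(e) = 10.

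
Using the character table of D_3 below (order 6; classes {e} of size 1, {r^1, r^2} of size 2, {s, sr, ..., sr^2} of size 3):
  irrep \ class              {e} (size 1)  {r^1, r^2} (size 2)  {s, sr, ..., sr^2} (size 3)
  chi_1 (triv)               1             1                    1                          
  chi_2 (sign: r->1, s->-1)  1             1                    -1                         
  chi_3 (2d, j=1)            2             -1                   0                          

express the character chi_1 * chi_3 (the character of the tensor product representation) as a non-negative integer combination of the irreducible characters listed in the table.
chi_1 tensor chi_3 = chi_3 (all other irreducibles have multiplicity 0).

The character of a tensor product is the pointwise product (chi_1 * chi_3)(C) = chi_1(C) * chi_3(C):
  {e}: (1)*(2), {r^1, r^2}: (1)*(-1), {s, sr, ..., sr^2}: (1)*(0)
so (chi_1 * chi_3) takes values
  {e} -> 2, {r^1, r^2} -> -1, {s, sr, ..., sr^2} -> 0.
Now take the inner product of this character with each irreducible chi from the table, <chi_1*chi_3, chi> = (1/6) sum_C |C| (chi_1*chi_3)(C) conj(chi(C)):
  <chi_1*chi_3, chi_1> = (1/6)[1*(2)*conj(1) + 2*(-1)*conj(1) + 3*(0)*conj(1)]
      = (1/6)[(2) + (-2) + (0)] = 0/6 = 0
  <chi_1*chi_3, chi_2> = (1/6)[1*(2)*conj(1) + 2*(-1)*conj(1) + 3*(0)*conj(-1)]
      = (1/6)[(2) + (-2) + (0)] = 0/6 = 0
  <chi_1*chi_3, chi_3> = (1/6)[1*(2)*conj(2) + 2*(-1)*conj(-1) + 3*(0)*conj(0)]
      = (1/6)[(4) + (2) + (0)] = 6/6 = 1
Hence the multiplicities are chi_3: 1. Dimension check: dim(chi_1)*dim(chi_3) = 1*2 = 2 and sum (mult * dim) = 1*2 = 2.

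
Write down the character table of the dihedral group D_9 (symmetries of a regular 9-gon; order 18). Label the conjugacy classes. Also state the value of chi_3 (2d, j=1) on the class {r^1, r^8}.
Conjugacy classes: {e} of size 1, {r^1, r^8} of size 2, {r^2, r^7} of size 2, {r^3, r^6} of size 2, {r^4, r^5} of size 2, {s, sr, ..., sr^8} of size 9.
Character table:
  irrep \ class              {e} (size 1)  {r^1, r^8} (size 2)  {r^2, r^7} (size 2)  {r^3, r^6} (size 2)  {r^4, r^5} (size 2)  {s, sr, ..., sr^8} (size 9)
  chi_1 (triv)               1             1                    1                    1                    1                    1                          
  chi_2 (sign: r->1, s->-1)  1             1                    1                    1                    1                    -1                         
  chi_3 (2d, j=1)            2             2*cos(2*pi/9)        2*cos(4*pi/9)        -1                   -2*cos(pi/9)         0                          
  chi_4 (2d, j=2)            2             2*cos(4*pi/9)        -2*cos(pi/9)         -1                   2*cos(2*pi/9)        0                          
  chi_5 (2d, j=3)            2             -1                   -1                   2                    -1                   0                          
  chi_6 (2d, j=4)            2             -2*cos(pi/9)         2*cos(2*pi/9)        -1                   2*cos(4*pi/9)        0                          

Spot check: chi_3 (2d, j=1) on {r^1, r^8} = 2*cos(2*pi/9).

Argument: D_9 has order 2*9 = 18 with 6 conjugacy classes, hence 6 irreducibles. Sum of squared dims 1 + 1 + 4 + 4 + 4 + 4 = 18 = |G|. Linear characters come from the abelianisation; the 2-dimensional irreps have character r^k -> 2*cos(2*pi*j*k/9), reflections -> 0.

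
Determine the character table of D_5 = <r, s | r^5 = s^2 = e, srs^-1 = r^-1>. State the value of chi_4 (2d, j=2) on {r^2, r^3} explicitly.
Conjugacy classes: {e} of size 1, {r^1, r^4} of size 2, {r^2, r^3} of size 2, {s, sr, ..., sr^4} of size 5.
Character table:
  irrep \ class              {e} (size 1)  {r^1, r^4} (size 2)  {r^2, r^3} (size 2)  {s, sr, ..., sr^4} (size 5)
  chi_1 (triv)               1             1                    1                    1                          
  chi_2 (sign: r->1, s->-1)  1             1                    1                    -1                         
  chi_3 (2d, j=1)            2             -1/2 + sqrt(5)/2     -sqrt(5)/2 - 1/2     0                          
  chi_4 (2d, j=2)            2             -sqrt(5)/2 - 1/2     -1/2 + sqrt(5)/2     0                          

Spot check: chi_4 (2d, j=2) on {r^2, r^3} = -1/2 + sqrt(5)/2.

Derivation: D_5 has order 2*5 = 10 with 4 conjugacy classes, hence 4 irreducibles. Sum of squared dims 1 + 1 + 4 + 4 = 10 = |G|. Linear characters come from the abelianisation; the 2-dimensional irreps have character r^k -> 2*cos(2*pi*j*k/5), reflections -> 0.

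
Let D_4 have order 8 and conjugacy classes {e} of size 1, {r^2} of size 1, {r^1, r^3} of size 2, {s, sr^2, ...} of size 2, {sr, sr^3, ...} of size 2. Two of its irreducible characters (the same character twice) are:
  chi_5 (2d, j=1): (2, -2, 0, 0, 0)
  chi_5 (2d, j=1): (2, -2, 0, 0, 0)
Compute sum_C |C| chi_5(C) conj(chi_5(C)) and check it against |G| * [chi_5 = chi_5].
Sum = 8 = |G| = 8; so <chi_5, chi_5> = 1 (norm-1 confirms irreducibility).

Details: Compute term by term over conjugacy classes (|C| * chi_5(C) * conj(chi_5(C))):
  1*(2)*conj(2) + 1*(-2)*conj(-2) + 2*(0)*conj(0) + 2*(0)*conj(0) + 2*(0)*conj(0)
  = (4) + (4) + (0) + (0) + (0)
  = 8.
Dividing by |G| = 8 gives 8/8 = 1, matching the row-orthogonality relation <chi_5, chi_5> = [chi_5 = chi_5].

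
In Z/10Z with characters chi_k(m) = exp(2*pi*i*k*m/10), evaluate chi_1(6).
chi_1(6) = zeta_10^6 = exp(-4*I*pi/5)

Proof sketch: chi_1(6) = zeta_10^(1*6) = zeta_10^6. Since zeta_10^10 = 1, this equals zeta_10^6 = exp(2*pi*i*6/10) = exp(-4*I*pi/5).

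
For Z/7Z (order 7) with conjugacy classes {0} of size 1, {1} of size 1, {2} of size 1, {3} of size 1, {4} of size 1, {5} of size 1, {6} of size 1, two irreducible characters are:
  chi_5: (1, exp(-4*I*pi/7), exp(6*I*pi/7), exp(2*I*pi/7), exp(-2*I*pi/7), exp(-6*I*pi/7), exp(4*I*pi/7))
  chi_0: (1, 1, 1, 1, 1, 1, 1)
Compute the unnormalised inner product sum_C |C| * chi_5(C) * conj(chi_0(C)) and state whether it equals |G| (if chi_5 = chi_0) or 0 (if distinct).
Sum = 0; so <chi_5, chi_0> = 0 (distinct irreducibles are orthogonal).

Argument: Compute term by term over conjugacy classes (|C| * chi_5(C) * conj(chi_0(C))):
  1*(1)*conj(1) + 1*(exp(-4*I*pi/7))*conj(1) + 1*(exp(6*I*pi/7))*conj(1) + 1*(exp(2*I*pi/7))*conj(1) + 1*(exp(-2*I*pi/7))*conj(1) + 1*(exp(-6*I*pi/7))*conj(1) + 1*(exp(4*I*pi/7))*conj(1)
  = (1) + (exp(-4*I*pi/7)) + (exp(6*I*pi/7)) + (exp(2*I*pi/7)) + (exp(-2*I*pi/7)) + (exp(-6*I*pi/7)) + (exp(4*I*pi/7))
  = 0.
(Exp terms are combined using exp(i*s)*conj(exp(i*t)) = exp(i*(s-t)), and sums of them are collapsed using the identity that for every m > 1 the m distinct m-th roots of unity sum to 0, e.g. 1 + exp(2*I*pi/3) + exp(-2*I*pi/3) = 0.)
Dividing by |G| = 7 gives 0/7 = 0, matching the row-orthogonality relation <chi_5, chi_0> = [chi_5 = chi_0].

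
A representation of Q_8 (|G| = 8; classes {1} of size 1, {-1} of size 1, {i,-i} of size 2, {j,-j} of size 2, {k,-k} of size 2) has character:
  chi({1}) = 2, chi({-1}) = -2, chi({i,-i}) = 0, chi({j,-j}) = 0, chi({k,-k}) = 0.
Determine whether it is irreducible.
Irreducible: <chi, chi> = 1.

Details: <chi, chi> = (1/|G|) sum_C |C| * |chi(C)|^2 = (1/8)[1*|2|^2 + 1*|-2|^2 + 2*|0|^2 + 2*|0|^2 + 2*|0|^2]
  = (1/8)[(4) + (4) + (0) + (0) + (0)] = 8/8 = 1.
A character is irreducible iff <chi, chi> = 1, so this representation is irreducible.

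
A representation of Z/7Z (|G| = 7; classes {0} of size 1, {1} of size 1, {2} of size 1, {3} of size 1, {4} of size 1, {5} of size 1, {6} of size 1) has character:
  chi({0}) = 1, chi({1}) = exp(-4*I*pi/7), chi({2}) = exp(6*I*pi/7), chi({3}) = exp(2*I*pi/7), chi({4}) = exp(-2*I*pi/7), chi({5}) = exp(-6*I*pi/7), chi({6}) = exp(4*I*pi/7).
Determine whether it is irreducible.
Irreducible: <chi, chi> = 1.

Reasoning: <chi, chi> = (1/|G|) sum_C |C| * |chi(C)|^2 = (1/7)[1*|1|^2 + 1*|exp(-4*I*pi/7)|^2 + 1*|exp(6*I*pi/7)|^2 + 1*|exp(2*I*pi/7)|^2 + 1*|exp(-2*I*pi/7)|^2 + 1*|exp(-6*I*pi/7)|^2 + 1*|exp(4*I*pi/7)|^2]
  = (1/7)[(1) + (1) + (1) + (1) + (1) + (1) + (1)] = 7/7 = 1.
(Exp terms are combined using exp(i*s)*conj(exp(i*t)) = exp(i*(s-t)), and sums of them are collapsed using the identity that for every m > 1 the m distinct m-th roots of unity sum to 0, e.g. 1 + exp(2*I*pi/3) + exp(-2*I*pi/3) = 0.)
A character is irreducible iff <chi, chi> = 1, so this representation is irreducible.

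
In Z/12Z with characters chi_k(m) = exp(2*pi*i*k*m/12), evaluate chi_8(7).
chi_8(7) = zeta_12^56 = exp(-2*I*pi/3)

Why: chi_8(7) = zeta_12^(8*7) = zeta_12^56. Since zeta_12^12 = 1, this equals zeta_12^8 = exp(2*pi*i*8/12) = exp(-2*I*pi/3).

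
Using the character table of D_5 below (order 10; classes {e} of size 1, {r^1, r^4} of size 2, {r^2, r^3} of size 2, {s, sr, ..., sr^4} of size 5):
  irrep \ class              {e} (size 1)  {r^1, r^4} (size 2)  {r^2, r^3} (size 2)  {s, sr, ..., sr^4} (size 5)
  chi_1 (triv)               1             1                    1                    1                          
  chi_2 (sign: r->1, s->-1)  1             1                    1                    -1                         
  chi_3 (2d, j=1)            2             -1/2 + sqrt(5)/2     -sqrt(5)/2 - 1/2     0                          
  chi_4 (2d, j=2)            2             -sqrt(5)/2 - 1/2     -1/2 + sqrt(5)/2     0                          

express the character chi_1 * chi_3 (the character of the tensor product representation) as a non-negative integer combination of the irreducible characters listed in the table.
chi_1 tensor chi_3 = chi_3 (all other irreducibles have multiplicity 0).

Argument: The character of a tensor product is the pointwise product (chi_1 * chi_3)(C) = chi_1(C) * chi_3(C):
  {e}: (1)*(2), {r^1, r^4}: (1)*(-1/2 + sqrt(5)/2), {r^2, r^3}: (1)*(-sqrt(5)/2 - 1/2), {s, sr, ..., sr^4}: (1)*(0)
so (chi_1 * chi_3) takes values
  {e} -> 2, {r^1, r^4} -> -1/2 + sqrt(5)/2, {r^2, r^3} -> -sqrt(5)/2 - 1/2, {s, sr, ..., sr^4} -> 0.
Now take the inner product of this character with each irreducible chi from the table, <chi_1*chi_3, chi> = (1/10) sum_C |C| (chi_1*chi_3)(C) conj(chi(C)):
  <chi_1*chi_3, chi_1> = (1/10)[1*(2)*conj(1) + 2*(-1/2 + sqrt(5)/2)*conj(1) + 2*(-sqrt(5)/2 - 1/2)*conj(1) + 5*(0)*conj(1)]
      = (1/10)[(2) + (-1 + sqrt(5)) + (-sqrt(5) - 1) + (0)] = 0/10 = 0
  <chi_1*chi_3, chi_2> = (1/10)[1*(2)*conj(1) + 2*(-1/2 + sqrt(5)/2)*conj(1) + 2*(-sqrt(5)/2 - 1/2)*conj(1) + 5*(0)*conj(-1)]
      = (1/10)[(2) + (-1 + sqrt(5)) + (-sqrt(5) - 1) + (0)] = 0/10 = 0
  <chi_1*chi_3, chi_3> = (1/10)[1*(2)*conj(2) + 2*(-1/2 + sqrt(5)/2)*conj(-1/2 + sqrt(5)/2) + 2*(-sqrt(5)/2 - 1/2)*conj(-sqrt(5)/2 - 1/2) + 5*(0)*conj(0)]
      = (1/10)[(4) + (3 - sqrt(5)) + (sqrt(5) + 3) + (0)] = 10/10 = 1
  <chi_1*chi_3, chi_4> = (1/10)[1*(2)*conj(2) + 2*(-1/2 + sqrt(5)/2)*conj(-sqrt(5)/2 - 1/2) + 2*(-sqrt(5)/2 - 1/2)*conj(-1/2 + sqrt(5)/2) + 5*(0)*conj(0)]
      = (1/10)[(4) + (-2) + (-2) + (0)] = 0/10 = 0
Hence the multiplicities are chi_3: 1. Dimension check: dim(chi_1)*dim(chi_3) = 1*2 = 2 and sum (mult * dim) = 1*2 = 2.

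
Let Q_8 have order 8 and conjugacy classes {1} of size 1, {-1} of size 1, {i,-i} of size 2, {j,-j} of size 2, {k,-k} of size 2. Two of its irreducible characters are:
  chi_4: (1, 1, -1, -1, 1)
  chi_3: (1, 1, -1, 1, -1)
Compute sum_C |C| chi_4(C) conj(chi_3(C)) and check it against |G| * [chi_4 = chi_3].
Sum = 0; so <chi_4, chi_3> = 0 (distinct irreducibles are orthogonal).

Details: Compute term by term over conjugacy classes (|C| * chi_4(C) * conj(chi_3(C))):
  1*(1)*conj(1) + 1*(1)*conj(1) + 2*(-1)*conj(-1) + 2*(-1)*conj(1) + 2*(1)*conj(-1)
  = (1) + (1) + (2) + (-2) + (-2)
  = 0.
Dividing by |G| = 8 gives 0/8 = 0, matching the row-orthogonality relation <chi_4, chi_3> = [chi_4 = chi_3].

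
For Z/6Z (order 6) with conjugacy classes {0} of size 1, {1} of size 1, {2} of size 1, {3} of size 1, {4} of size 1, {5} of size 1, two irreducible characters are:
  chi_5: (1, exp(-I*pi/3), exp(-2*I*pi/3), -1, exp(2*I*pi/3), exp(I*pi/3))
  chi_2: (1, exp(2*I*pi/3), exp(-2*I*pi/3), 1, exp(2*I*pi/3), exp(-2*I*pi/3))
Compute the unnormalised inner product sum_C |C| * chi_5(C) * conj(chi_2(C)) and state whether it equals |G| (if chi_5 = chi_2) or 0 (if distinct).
Sum = 0; so <chi_5, chi_2> = 0 (distinct irreducibles are orthogonal).

Reasoning: Compute term by term over conjugacy classes (|C| * chi_5(C) * conj(chi_2(C))):
  1*(1)*conj(1) + 1*(exp(-I*pi/3))*conj(exp(2*I*pi/3)) + 1*(exp(-2*I*pi/3))*conj(exp(-2*I*pi/3)) + 1*(-1)*conj(1) + 1*(exp(2*I*pi/3))*conj(exp(2*I*pi/3)) + 1*(exp(I*pi/3))*conj(exp(-2*I*pi/3))
  = (1) + (-1) + (1) + (-1) + (1) + (-1)
  = 0.
(Exp terms are combined using exp(i*s)*conj(exp(i*t)) = exp(i*(s-t)), and sums of them are collapsed using the identity that for every m > 1 the m distinct m-th roots of unity sum to 0, e.g. 1 + exp(2*I*pi/3) + exp(-2*I*pi/3) = 0.)
Dividing by |G| = 6 gives 0/6 = 0, matching the row-orthogonality relation <chi_5, chi_2> = [chi_5 = chi_2].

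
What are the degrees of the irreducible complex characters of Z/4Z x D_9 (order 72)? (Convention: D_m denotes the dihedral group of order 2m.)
Dimensions: 1, 1, 1, 1, 1, 1, 1, 1, 2, 2, 2, 2, 2, 2, 2, 2, 2, 2, 2, 2, 2, 2, 2, 2

Solution. There are 24 irreducibles (= number of conjugacy classes). Their dimensions d_i satisfy sum d_i^2 = |G| = 72: 1 + 1 + 1 + 1 + 1 + 1 + 1 + 1 + 4 + 4 + 4 + 4 + 4 + 4 + 4 + 4 + 4 + 4 + 4 + 4 + 4 + 4 + 4 + 4 = 72. (For the product with Z/4Z: each of the 4 1-dim characters of Z/4Z tensors with each irrep of D_9, giving 4 copies of each D_9-dimension.)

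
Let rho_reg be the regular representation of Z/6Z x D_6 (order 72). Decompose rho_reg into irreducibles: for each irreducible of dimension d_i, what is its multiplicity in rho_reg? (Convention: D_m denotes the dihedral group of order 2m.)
Each irreducible V_i of dimension d_i appears with multiplicity d_i, i.e. rho_reg = (direct sum over all irreducibles V_i) d_i V_i. The irreducible dimensions for Z/6Z x D_6 are 1, 1, 1, 1, 1, 1, 1, 1, 1, 1, 1, 1, 1, 1, 1, 1, 1, 1, 1, 1, 1, 1, 1, 1, 2, 2, 2, 2, 2, 2, 2, 2, 2, 2, 2, 2: 24 irreducibles of dimension 1, each with multiplicity 1; 12 irreducibles of dimension 2, each with multiplicity 2. Total dimension 24*1*1 + 12*2*2 = 72 = |G|.

Proof sketch: General theorem: in the regular representation of a finite group G, each irreducible appears with multiplicity equal to its dimension. Check: dim(rho_reg) = sum d_i^2 = 1 + 1 + 1 + 1 + 1 + 1 + 1 + 1 + 1 + 1 + 1 + 1 + 1 + 1 + 1 + 1 + 1 + 1 + 1 + 1 + 1 + 1 + 1 + 1 + 4 + 4 + 4 + 4 + 4 + 4 + 4 + 4 + 4 + 4 + 4 + 4 = 72 = |G|.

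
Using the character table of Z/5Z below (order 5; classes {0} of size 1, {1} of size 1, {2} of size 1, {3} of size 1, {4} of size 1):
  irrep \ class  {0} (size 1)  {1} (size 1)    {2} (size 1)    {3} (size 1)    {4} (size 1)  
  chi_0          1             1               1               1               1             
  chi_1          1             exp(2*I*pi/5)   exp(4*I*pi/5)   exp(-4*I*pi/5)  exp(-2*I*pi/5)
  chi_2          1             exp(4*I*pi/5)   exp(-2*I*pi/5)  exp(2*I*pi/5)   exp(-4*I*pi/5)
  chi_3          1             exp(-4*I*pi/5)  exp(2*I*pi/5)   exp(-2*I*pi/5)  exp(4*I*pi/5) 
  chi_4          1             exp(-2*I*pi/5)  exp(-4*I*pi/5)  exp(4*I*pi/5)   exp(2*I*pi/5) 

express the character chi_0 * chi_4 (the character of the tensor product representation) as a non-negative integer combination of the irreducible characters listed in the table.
chi_0 tensor chi_4 = chi_4 (all other irreducibles have multiplicity 0).

The character of a tensor product is the pointwise product (chi_0 * chi_4)(C) = chi_0(C) * chi_4(C):
  {0}: (1)*(1), {1}: (1)*(exp(-2*I*pi/5)), {2}: (1)*(exp(-4*I*pi/5)), {3}: (1)*(exp(4*I*pi/5)), {4}: (1)*(exp(2*I*pi/5))
so (chi_0 * chi_4) takes values
  {0} -> 1, {1} -> exp(-2*I*pi/5), {2} -> exp(-4*I*pi/5), {3} -> exp(4*I*pi/5), {4} -> exp(2*I*pi/5).
Now take the inner product of this character with each irreducible chi from the table, <chi_0*chi_4, chi> = (1/5) sum_C |C| (chi_0*chi_4)(C) conj(chi(C)):
  <chi_0*chi_4, chi_0> = (1/5)[1*(1)*conj(1) + 1*(exp(-2*I*pi/5))*conj(1) + 1*(exp(-4*I*pi/5))*conj(1) + 1*(exp(4*I*pi/5))*conj(1) + 1*(exp(2*I*pi/5))*conj(1)]
      = (1/5)[(1) + (exp(-2*I*pi/5)) + (exp(-4*I*pi/5)) + (exp(4*I*pi/5)) + (exp(2*I*pi/5))] = 0/5 = 0
  <chi_0*chi_4, chi_1> = (1/5)[1*(1)*conj(1) + 1*(exp(-2*I*pi/5))*conj(exp(2*I*pi/5)) + 1*(exp(-4*I*pi/5))*conj(exp(4*I*pi/5)) + 1*(exp(4*I*pi/5))*conj(exp(-4*I*pi/5)) + 1*(exp(2*I*pi/5))*conj(exp(-2*I*pi/5))]
      = (1/5)[(1) + (exp(-4*I*pi/5)) + (exp(2*I*pi/5)) + (exp(-2*I*pi/5)) + (exp(4*I*pi/5))] = 0/5 = 0
  <chi_0*chi_4, chi_2> = (1/5)[1*(1)*conj(1) + 1*(exp(-2*I*pi/5))*conj(exp(4*I*pi/5)) + 1*(exp(-4*I*pi/5))*conj(exp(-2*I*pi/5)) + 1*(exp(4*I*pi/5))*conj(exp(2*I*pi/5)) + 1*(exp(2*I*pi/5))*conj(exp(-4*I*pi/5))]
      = (1/5)[(1) + (exp(4*I*pi/5)) + (exp(-2*I*pi/5)) + (exp(2*I*pi/5)) + (exp(-4*I*pi/5))] = 0/5 = 0
  <chi_0*chi_4, chi_3> = (1/5)[1*(1)*conj(1) + 1*(exp(-2*I*pi/5))*conj(exp(-4*I*pi/5)) + 1*(exp(-4*I*pi/5))*conj(exp(2*I*pi/5)) + 1*(exp(4*I*pi/5))*conj(exp(-2*I*pi/5)) + 1*(exp(2*I*pi/5))*conj(exp(4*I*pi/5))]
      = (1/5)[(1) + (exp(2*I*pi/5)) + (exp(4*I*pi/5)) + (exp(-4*I*pi/5)) + (exp(-2*I*pi/5))] = 0/5 = 0
  <chi_0*chi_4, chi_4> = (1/5)[1*(1)*conj(1) + 1*(exp(-2*I*pi/5))*conj(exp(-2*I*pi/5)) + 1*(exp(-4*I*pi/5))*conj(exp(-4*I*pi/5)) + 1*(exp(4*I*pi/5))*conj(exp(4*I*pi/5)) + 1*(exp(2*I*pi/5))*conj(exp(2*I*pi/5))]
      = (1/5)[(1) + (1) + (1) + (1) + (1)] = 5/5 = 1
(Exp terms are combined using exp(i*s)*conj(exp(i*t)) = exp(i*(s-t)), and sums of them are collapsed using the identity that for every m > 1 the m distinct m-th roots of unity sum to 0, e.g. 1 + exp(2*I*pi/3) + exp(-2*I*pi/3) = 0.)
Hence the multiplicities are chi_4: 1. Dimension check: dim(chi_0)*dim(chi_4) = 1*1 = 1 and sum (mult * dim) = 1*1 = 1.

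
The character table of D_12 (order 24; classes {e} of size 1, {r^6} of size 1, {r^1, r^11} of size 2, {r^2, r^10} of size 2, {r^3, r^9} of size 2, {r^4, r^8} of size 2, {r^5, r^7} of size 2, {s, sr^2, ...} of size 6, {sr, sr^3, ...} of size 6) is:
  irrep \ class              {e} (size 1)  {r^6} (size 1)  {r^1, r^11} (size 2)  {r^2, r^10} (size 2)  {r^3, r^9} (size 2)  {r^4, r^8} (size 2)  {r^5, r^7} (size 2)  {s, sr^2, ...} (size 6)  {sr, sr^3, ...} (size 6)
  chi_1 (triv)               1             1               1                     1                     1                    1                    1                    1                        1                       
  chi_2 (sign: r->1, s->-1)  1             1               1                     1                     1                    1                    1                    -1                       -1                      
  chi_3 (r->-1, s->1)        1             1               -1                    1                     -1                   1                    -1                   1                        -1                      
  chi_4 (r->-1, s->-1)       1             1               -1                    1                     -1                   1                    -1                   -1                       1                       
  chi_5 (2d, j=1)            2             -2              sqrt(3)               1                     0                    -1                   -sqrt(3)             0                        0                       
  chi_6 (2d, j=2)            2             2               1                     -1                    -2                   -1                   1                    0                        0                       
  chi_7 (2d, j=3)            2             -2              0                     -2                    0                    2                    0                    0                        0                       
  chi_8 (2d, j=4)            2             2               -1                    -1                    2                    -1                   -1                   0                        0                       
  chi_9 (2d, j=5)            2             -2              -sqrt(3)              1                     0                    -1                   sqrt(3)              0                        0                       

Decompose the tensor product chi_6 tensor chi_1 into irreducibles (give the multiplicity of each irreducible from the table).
chi_6 tensor chi_1 = chi_6 (all other irreducibles have multiplicity 0).

Justification: The character of a tensor product is the pointwise product (chi_6 * chi_1)(C) = chi_6(C) * chi_1(C):
  {e}: (2)*(1), {r^6}: (2)*(1), {r^1, r^11}: (1)*(1), {r^2, r^10}: (-1)*(1), {r^3, r^9}: (-2)*(1), {r^4, r^8}: (-1)*(1), {r^5, r^7}: (1)*(1), {s, sr^2, ...}: (0)*(1), {sr, sr^3, ...}: (0)*(1)
so (chi_6 * chi_1) takes values
  {e} -> 2, {r^6} -> 2, {r^1, r^11} -> 1, {r^2, r^10} -> -1, {r^3, r^9} -> -2, {r^4, r^8} -> -1, {r^5, r^7} -> 1, {s, sr^2, ...} -> 0, {sr, sr^3, ...} -> 0.
Now take the inner product of this character with each irreducible chi from the table, <chi_6*chi_1, chi> = (1/24) sum_C |C| (chi_6*chi_1)(C) conj(chi(C)):
  <chi_6*chi_1, chi_1> = (1/24)[1*(2)*conj(1) + 1*(2)*conj(1) + 2*(1)*conj(1) + 2*(-1)*conj(1) + 2*(-2)*conj(1) + 2*(-1)*conj(1) + 2*(1)*conj(1) + 6*(0)*conj(1) + 6*(0)*conj(1)]
      = (1/24)[(2) + (2) + (2) + (-2) + (-4) + (-2) + (2) + (0) + (0)] = 0/24 = 0
  <chi_6*chi_1, chi_2> = (1/24)[1*(2)*conj(1) + 1*(2)*conj(1) + 2*(1)*conj(1) + 2*(-1)*conj(1) + 2*(-2)*conj(1) + 2*(-1)*conj(1) + 2*(1)*conj(1) + 6*(0)*conj(-1) + 6*(0)*conj(-1)]
      = (1/24)[(2) + (2) + (2) + (-2) + (-4) + (-2) + (2) + (0) + (0)] = 0/24 = 0
  <chi_6*chi_1, chi_3> = (1/24)[1*(2)*conj(1) + 1*(2)*conj(1) + 2*(1)*conj(-1) + 2*(-1)*conj(1) + 2*(-2)*conj(-1) + 2*(-1)*conj(1) + 2*(1)*conj(-1) + 6*(0)*conj(1) + 6*(0)*conj(-1)]
      = (1/24)[(2) + (2) + (-2) + (-2) + (4) + (-2) + (-2) + (0) + (0)] = 0/24 = 0
  <chi_6*chi_1, chi_4> = (1/24)[1*(2)*conj(1) + 1*(2)*conj(1) + 2*(1)*conj(-1) + 2*(-1)*conj(1) + 2*(-2)*conj(-1) + 2*(-1)*conj(1) + 2*(1)*conj(-1) + 6*(0)*conj(-1) + 6*(0)*conj(1)]
      = (1/24)[(2) + (2) + (-2) + (-2) + (4) + (-2) + (-2) + (0) + (0)] = 0/24 = 0
  <chi_6*chi_1, chi_5> = (1/24)[1*(2)*conj(2) + 1*(2)*conj(-2) + 2*(1)*conj(sqrt(3)) + 2*(-1)*conj(1) + 2*(-2)*conj(0) + 2*(-1)*conj(-1) + 2*(1)*conj(-sqrt(3)) + 6*(0)*conj(0) + 6*(0)*conj(0)]
      = (1/24)[(4) + (-4) + (2*sqrt(3)) + (-2) + (0) + (2) + (-2*sqrt(3)) + (0) + (0)] = 0/24 = 0
  <chi_6*chi_1, chi_6> = (1/24)[1*(2)*conj(2) + 1*(2)*conj(2) + 2*(1)*conj(1) + 2*(-1)*conj(-1) + 2*(-2)*conj(-2) + 2*(-1)*conj(-1) + 2*(1)*conj(1) + 6*(0)*conj(0) + 6*(0)*conj(0)]
      = (1/24)[(4) + (4) + (2) + (2) + (8) + (2) + (2) + (0) + (0)] = 24/24 = 1
  <chi_6*chi_1, chi_7> = (1/24)[1*(2)*conj(2) + 1*(2)*conj(-2) + 2*(1)*conj(0) + 2*(-1)*conj(-2) + 2*(-2)*conj(0) + 2*(-1)*conj(2) + 2*(1)*conj(0) + 6*(0)*conj(0) + 6*(0)*conj(0)]
      = (1/24)[(4) + (-4) + (0) + (4) + (0) + (-4) + (0) + (0) + (0)] = 0/24 = 0
  <chi_6*chi_1, chi_8> = (1/24)[1*(2)*conj(2) + 1*(2)*conj(2) + 2*(1)*conj(-1) + 2*(-1)*conj(-1) + 2*(-2)*conj(2) + 2*(-1)*conj(-1) + 2*(1)*conj(-1) + 6*(0)*conj(0) + 6*(0)*conj(0)]
      = (1/24)[(4) + (4) + (-2) + (2) + (-8) + (2) + (-2) + (0) + (0)] = 0/24 = 0
  <chi_6*chi_1, chi_9> = (1/24)[1*(2)*conj(2) + 1*(2)*conj(-2) + 2*(1)*conj(-sqrt(3)) + 2*(-1)*conj(1) + 2*(-2)*conj(0) + 2*(-1)*conj(-1) + 2*(1)*conj(sqrt(3)) + 6*(0)*conj(0) + 6*(0)*conj(0)]
      = (1/24)[(4) + (-4) + (-2*sqrt(3)) + (-2) + (0) + (2) + (2*sqrt(3)) + (0) + (0)] = 0/24 = 0
Hence the multiplicities are chi_6: 1. Dimension check: dim(chi_6)*dim(chi_1) = 2*1 = 2 and sum (mult * dim) = 1*2 = 2.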